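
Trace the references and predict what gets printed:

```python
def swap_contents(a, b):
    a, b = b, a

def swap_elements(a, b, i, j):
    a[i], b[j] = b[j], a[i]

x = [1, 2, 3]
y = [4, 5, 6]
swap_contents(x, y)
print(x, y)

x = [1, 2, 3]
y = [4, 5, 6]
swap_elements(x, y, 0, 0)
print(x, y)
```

Key concept: parameter rebinding vs mutation.
Step by step:
`x = [1, 2, 3]` → x = [1, 2, 3]
`y = [4, 5, 6]` → y = [4, 5, 6]
`swap_contents(x, y)` → no visible change to tracked variables
`print(x, y)` → prints [1, 2, 3] [4, 5, 6]
`x = [1, 2, 3]` → x = [1, 2, 3]
`y = [4, 5, 6]` → y = [4, 5, 6]
`swap_elements(x, y, 0, 0)` → x = [4, 2, 3]; y = [1, 5, 6]
`print(x, y)` → prints [4, 2, 3] [1, 5, 6]

Answer:
[1, 2, 3] [4, 5, 6]
[4, 2, 3] [1, 5, 6]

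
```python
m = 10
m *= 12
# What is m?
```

Trace:
`m = 10` → m = 10
`m *= 12` → m = 120
So m = 120

Answer: 120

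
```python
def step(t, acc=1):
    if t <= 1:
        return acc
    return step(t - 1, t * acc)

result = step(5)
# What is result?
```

Accumulator trace (n, acc): (5, 1) -> (4, 5) -> (3, 20) -> (2, 60) -> (1, 120) -> return 120

Answer: 120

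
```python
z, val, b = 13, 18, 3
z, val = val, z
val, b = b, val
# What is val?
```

Trace:
`z, val, b = 13, 18, 3` → z = 13; val = 18; b = 3
`z, val = val, z` → z = 18; val = 13
`val, b = b, val` → val = 3; b = 13
So val = 3

Answer: 3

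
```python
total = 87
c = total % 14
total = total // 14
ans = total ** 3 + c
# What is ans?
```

Trace:
`total = 87` → total = 87
`c = total % 14` → c = 3
`total = total // 14` → total = 6
`ans = total ** 3 + c` → ans = 219
So ans = 219

Answer: 219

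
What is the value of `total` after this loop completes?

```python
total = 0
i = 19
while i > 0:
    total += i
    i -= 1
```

Sum 19 down to 1
`total` takes the values: 0 → 19 → 37 → 54 → 70 → 85 → 99 → 112 → 124 → 135 → 145 → 154 → 162 → 169 → 175 → 180 → 184 → 187 → 189 → 190

Answer: 190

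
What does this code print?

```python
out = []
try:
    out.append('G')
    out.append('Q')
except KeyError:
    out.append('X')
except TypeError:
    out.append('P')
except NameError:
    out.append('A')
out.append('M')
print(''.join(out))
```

Execution trace: 'G' (try body) → 'Q' (try body, no exception) → 'M' (after the try/except). Output: GQM

Answer: GQM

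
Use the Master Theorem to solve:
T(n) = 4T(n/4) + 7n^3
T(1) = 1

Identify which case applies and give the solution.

a=4, b=4, f(n)=7n^3. log_4(4) = 1. Since c=3 > 1 and the regularity condition holds (4(n/4)^3 = (4/4^3)n^3 with 4/4^3 < 1), Case 3 applies: T(n) = Θ(f(n)) = O(n^3).

Answer: O(n^3) - Case 3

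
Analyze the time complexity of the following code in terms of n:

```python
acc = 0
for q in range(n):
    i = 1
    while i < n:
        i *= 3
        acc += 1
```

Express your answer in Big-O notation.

Each loop level contributes: n × log n. Multiplying the contributions gives O(n log n).

Answer: O(n log n)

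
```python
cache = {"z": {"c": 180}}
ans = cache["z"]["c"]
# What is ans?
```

Trace:
`cache = {"z": {"c": 180}}` → cache = {'z': {'c': 180}}
`ans = cache["z"]["c"]` → ans = 180
So ans = 180

Answer: 180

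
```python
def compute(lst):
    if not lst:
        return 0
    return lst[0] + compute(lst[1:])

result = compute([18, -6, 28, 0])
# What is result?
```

18 + (-6) + 28 + 0 + 0 = 40

Answer: 40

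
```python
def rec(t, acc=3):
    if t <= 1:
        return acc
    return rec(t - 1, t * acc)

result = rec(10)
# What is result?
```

Accumulator trace (n, acc): (10, 3) -> (9, 30) -> (8, 270) -> (7, 2160) -> (6, 15120) -> (5, 90720) -> (4, 453600) -> (3, 1814400) -> (2, 5443200) -> (1, 10886400) -> return 10886400

Answer: 10886400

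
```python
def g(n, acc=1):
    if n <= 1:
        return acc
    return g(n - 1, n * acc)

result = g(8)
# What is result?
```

Accumulator trace (n, acc): (8, 1) -> (7, 8) -> (6, 56) -> (5, 336) -> (4, 1680) -> (3, 6720) -> (2, 20160) -> (1, 40320) -> return 40320

Answer: 40320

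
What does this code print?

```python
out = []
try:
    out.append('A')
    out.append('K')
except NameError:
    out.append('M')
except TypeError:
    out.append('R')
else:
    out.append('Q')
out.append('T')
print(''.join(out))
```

Execution trace: 'A' (try body) → 'K' (try body, no exception) → 'Q' (else) → 'T' (after the try/except). Output: AKQT

Answer: AKQT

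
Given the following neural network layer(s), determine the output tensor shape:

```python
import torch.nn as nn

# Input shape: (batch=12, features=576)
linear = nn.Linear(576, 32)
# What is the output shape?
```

Input: (12, 576) -> Output: (12, 32)

Answer: (12, 32)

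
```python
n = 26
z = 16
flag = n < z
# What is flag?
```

Trace:
`n = 26` → n = 26
`z = 16` → z = 16
`flag = n < z` → flag = False
So flag = False

Answer: False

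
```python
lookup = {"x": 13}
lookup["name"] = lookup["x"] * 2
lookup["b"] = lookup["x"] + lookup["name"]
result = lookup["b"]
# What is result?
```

Trace:
`lookup = {"x": 13}` → lookup = {'x': 13}
`lookup["name"] = lookup["x"] * 2` → lookup = {'x': 13, 'name': 26}
`lookup["b"] = lookup["x"] + lookup["name"]` → lookup = {'x': 13, 'name': 26, 'b': 39}
`result = lookup["b"]` → result = 39
So result = 39

Answer: 39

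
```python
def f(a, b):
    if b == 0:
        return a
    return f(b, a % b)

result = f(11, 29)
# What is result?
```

f(11, 29) -> f(29, 11) -> f(11, 7) -> f(7, 4) -> f(4, 3) -> f(3, 1) -> f(1, 0) -> 1

Answer: 1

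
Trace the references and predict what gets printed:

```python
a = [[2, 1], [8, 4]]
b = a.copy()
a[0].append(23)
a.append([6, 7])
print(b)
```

Key concept: shallow copy with nested lists.
Step by step:
`a = [[2, 1], [8, 4]]` → a = [[2, 1], [8, 4]]
`b = a.copy()` → b = [[2, 1], [8, 4]]
`a[0].append(23)` → a = [[2, 1, 23], [8, 4]]; b = [[2, 1, 23], [8, 4]]
`a.append([6, 7])` → a = [[2, 1, 23], [8, 4], [6, 7]]
`print(b)` → prints [[2, 1, 23], [8, 4]]

Answer: [[2, 1, 23], [8, 4]]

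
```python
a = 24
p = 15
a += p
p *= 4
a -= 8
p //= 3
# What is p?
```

Trace:
`a = 24` → a = 24
`p = 15` → p = 15
`a += p` → a = 39
`p *= 4` → p = 60
`a -= 8` → a = 31
`p //= 3` → p = 20
So p = 20

Answer: 20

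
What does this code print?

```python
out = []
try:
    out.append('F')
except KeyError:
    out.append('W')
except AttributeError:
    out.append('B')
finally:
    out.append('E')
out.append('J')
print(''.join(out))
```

Execution trace: 'F' (try body, no exception) → 'E' (finally) → 'J' (after the try/except). Output: FEJ

Answer: FEJ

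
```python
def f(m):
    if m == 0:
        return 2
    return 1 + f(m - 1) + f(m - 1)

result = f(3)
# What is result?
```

f(m) = 1 + 2·f(m-1), f(0)=2. Closed form: (2+1)·2^3 - 1 = 23.

Answer: 23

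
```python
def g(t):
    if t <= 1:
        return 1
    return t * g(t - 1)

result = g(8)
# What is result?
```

g(8) = 8 * 7 * 6 * 5 * 4 * 3 * 2 * 1 = 40320

Answer: 40320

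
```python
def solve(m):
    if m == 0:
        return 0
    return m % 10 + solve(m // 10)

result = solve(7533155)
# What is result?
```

Sum of digits of 7533155: 5 + 5 + 1 + 3 + 3 + 5 + 7 = 29

Answer: 29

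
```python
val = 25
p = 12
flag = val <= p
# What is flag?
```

Trace:
`val = 25` → val = 25
`p = 12` → p = 12
`flag = val <= p` → flag = False
So flag = False

Answer: False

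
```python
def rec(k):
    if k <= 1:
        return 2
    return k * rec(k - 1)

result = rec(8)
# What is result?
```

rec(8) = 8 * 7 * 6 * 5 * 4 * 3 * 2 * 2 = 80640

Answer: 80640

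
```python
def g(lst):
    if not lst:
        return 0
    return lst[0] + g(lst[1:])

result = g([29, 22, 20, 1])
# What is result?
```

29 + 22 + 20 + 1 + 0 = 72

Answer: 72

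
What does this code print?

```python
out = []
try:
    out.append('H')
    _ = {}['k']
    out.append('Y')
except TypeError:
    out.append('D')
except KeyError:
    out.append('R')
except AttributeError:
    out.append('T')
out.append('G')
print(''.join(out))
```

Execution trace: 'H' (try body) → 'R' (except KeyError) → 'G' (after the try/except). Output: HRG

Answer: HRG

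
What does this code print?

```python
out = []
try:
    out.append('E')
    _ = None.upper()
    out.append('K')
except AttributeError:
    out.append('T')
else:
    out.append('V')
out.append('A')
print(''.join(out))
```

Execution trace: 'E' (try body) → 'T' (except AttributeError) → 'A' (after the try/except). Output: ETA

Answer: ETA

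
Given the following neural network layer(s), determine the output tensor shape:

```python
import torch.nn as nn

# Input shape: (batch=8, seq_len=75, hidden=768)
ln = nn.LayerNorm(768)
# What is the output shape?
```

Input: (8, 75, 768) -> Output: (8, 75, 768)

Answer: (8, 75, 768)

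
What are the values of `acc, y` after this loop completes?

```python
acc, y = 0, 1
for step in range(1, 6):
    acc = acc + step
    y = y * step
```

Sum and factorial of 1 to 5
`acc, y` takes the values: (0, 1) → (1, 1) → (3, 1) → (3, 2) → (6, 2) → (6, 6) → (10, 6) → (10, 24) → (15, 24) → (15, 120)

Answer: 15, 120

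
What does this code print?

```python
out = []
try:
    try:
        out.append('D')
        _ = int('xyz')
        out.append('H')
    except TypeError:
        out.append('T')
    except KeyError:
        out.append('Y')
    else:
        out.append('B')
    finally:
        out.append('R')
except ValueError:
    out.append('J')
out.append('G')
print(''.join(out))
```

Execution trace: 'D' (try body) → 'R' (finally) → 'J' (outer except ValueError) → 'G' (after the try/except). Output: DRJG

Answer: DRJG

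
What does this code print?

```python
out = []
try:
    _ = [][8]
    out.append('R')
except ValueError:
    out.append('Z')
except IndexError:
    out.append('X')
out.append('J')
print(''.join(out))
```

Execution trace: 'X' (except IndexError) → 'J' (after the try/except). Output: XJ

Answer: XJ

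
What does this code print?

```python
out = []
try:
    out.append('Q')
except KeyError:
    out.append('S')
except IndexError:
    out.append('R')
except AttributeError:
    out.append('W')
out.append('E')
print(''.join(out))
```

Execution trace: 'Q' (try body, no exception) → 'E' (after the try/except). Output: QE

Answer: QE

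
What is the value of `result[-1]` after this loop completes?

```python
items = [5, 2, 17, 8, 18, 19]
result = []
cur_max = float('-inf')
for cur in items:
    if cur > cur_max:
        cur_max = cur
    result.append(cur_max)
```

Running max ends at 19
`result` takes the values: [] → [5] → [5, 5] → [5, 5, 17] → [5, 5, 17, 17] → [5, 5, 17, 17, 18] → [5, 5, 17, 17, 18, 19]
So `result[-1]` = 19

Answer: 19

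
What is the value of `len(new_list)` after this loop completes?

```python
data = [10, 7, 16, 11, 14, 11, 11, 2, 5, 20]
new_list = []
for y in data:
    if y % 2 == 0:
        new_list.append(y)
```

Count even numbers in [10, 7, 16, 11, 14, 11, 11, 2, 5, 20]
`new_list` takes the values: [] → [10] → [10, 16] → [10, 16, 14] → [10, 16, 14, 2] → [10, 16, 14, 2, 20]
So `len(new_list)` = 5

Answer: 5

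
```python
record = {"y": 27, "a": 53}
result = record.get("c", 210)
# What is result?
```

Trace:
`record = {"y": 27, "a": 53}` → record = {'y': 27, 'a': 53}
`result = record.get("c", 210)` → result = 210
So result = 210

Answer: 210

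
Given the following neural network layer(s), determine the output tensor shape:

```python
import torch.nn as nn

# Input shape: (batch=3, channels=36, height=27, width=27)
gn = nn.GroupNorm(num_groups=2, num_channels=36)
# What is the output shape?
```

Input: (3, 36, 27, 27) -> Output: (3, 36, 27, 27)

Answer: (3, 36, 27, 27)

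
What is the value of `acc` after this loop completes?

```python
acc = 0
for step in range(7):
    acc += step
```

Sum of 0 to 6 = 21
`acc` takes the values: 0 → 1 → 3 → 6 → 10 → 15 → 21

Answer: 21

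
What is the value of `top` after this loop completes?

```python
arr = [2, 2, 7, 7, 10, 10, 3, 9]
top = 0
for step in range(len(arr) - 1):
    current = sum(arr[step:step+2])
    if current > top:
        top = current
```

Max sum of 2-element window in [2, 2, 7, 7, 10, 10, 3, 9]
`top` takes the values: 0 → 4 → 9 → 14 → 17 → 20

Answer: 20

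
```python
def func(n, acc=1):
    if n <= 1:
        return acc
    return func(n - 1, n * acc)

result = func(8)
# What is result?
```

Accumulator trace (n, acc): (8, 1) -> (7, 8) -> (6, 56) -> (5, 336) -> (4, 1680) -> (3, 6720) -> (2, 20160) -> (1, 40320) -> return 40320

Answer: 40320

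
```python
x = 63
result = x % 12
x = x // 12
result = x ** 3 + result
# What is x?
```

Trace:
`x = 63` → x = 63
`result = x % 12` → result = 3
`x = x // 12` → x = 5
`result = x ** 3 + result` → result = 128
So x = 5

Answer: 5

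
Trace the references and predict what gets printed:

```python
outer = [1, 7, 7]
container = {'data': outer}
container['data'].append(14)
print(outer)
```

Key concept: dict holds reference to list.
Step by step:
`outer = [1, 7, 7]` → outer = [1, 7, 7]
`container = {'data': outer}` → container = {'data': [1, 7, 7]}
`container['data'].append(14)` → outer = [1, 7, 7, 14]; container = {'data': [1, 7, 7, 14]}
`print(outer)` → prints [1, 7, 7, 14]

Answer: [1, 7, 7, 14]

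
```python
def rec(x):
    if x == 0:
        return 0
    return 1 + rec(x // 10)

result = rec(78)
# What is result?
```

Count of digits of 78: 2

Answer: 2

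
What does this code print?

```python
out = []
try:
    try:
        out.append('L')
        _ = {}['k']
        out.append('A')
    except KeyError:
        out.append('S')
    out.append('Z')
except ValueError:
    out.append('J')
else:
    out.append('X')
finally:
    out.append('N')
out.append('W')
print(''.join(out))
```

Execution trace: 'L' (inner try body) → 'S' (inner except KeyError) → 'Z' (try body, no exception) → 'X' (else) → 'N' (finally) → 'W' (after the try/except). Output: LSZXNW

Answer: LSZXNW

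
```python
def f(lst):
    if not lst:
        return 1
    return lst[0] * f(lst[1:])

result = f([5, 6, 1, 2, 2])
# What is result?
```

Product over [5, 6, 1, 2, 2] = 5 * 6 * 1 * 2 * 2 = 120

Answer: 120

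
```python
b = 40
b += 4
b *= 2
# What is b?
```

Trace:
`b = 40` → b = 40
`b += 4` → b = 44
`b *= 2` → b = 88
So b = 88

Answer: 88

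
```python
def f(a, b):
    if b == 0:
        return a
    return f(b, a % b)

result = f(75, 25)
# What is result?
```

f(75, 25) -> f(25, 0) -> 25

Answer: 25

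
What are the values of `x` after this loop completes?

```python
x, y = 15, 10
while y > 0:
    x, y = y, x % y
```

GCD of 15 and 10
`x` takes the values: 15 → 10 → 5

Answer: 5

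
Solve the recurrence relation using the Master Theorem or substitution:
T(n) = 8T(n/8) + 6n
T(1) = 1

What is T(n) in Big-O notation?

By Master Theorem: a=8, b=8, f(n)=6n. Since log_8(8) = 1 and f(n) = Θ(n^1), Case 2 applies. T(n) = O(n log n).

Answer: O(n log n)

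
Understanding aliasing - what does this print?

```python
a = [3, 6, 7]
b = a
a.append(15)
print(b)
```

Key concept: basic list aliasing.
Step by step:
`a = [3, 6, 7]` → a = [3, 6, 7]
`b = a` → b = [3, 6, 7] (same object as a)
`a.append(15)` → a = [3, 6, 7, 15] (same object as b); b = [3, 6, 7, 15] (same object as a)
`print(b)` → prints [3, 6, 7, 15]

Answer: [3, 6, 7, 15]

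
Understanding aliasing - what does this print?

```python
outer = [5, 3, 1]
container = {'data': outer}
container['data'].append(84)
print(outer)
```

Key concept: dict holds reference to list.
Step by step:
`outer = [5, 3, 1]` → outer = [5, 3, 1]
`container = {'data': outer}` → container = {'data': [5, 3, 1]}
`container['data'].append(84)` → outer = [5, 3, 1, 84]; container = {'data': [5, 3, 1, 84]}
`print(outer)` → prints [5, 3, 1, 84]

Answer: [5, 3, 1, 84]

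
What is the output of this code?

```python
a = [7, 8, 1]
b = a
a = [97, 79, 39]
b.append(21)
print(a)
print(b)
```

Key concept: rebinding vs mutation: a is rebound to a new list, b still points at the original.
Step by step:
`a = [7, 8, 1]` → a = [7, 8, 1]
`b = a` → b = [7, 8, 1] (same object as a)
`a = [97, 79, 39]` → a = [97, 79, 39]
`b.append(21)` → b = [7, 8, 1, 21]
`print(a)` → prints [97, 79, 39]
`print(b)` → prints [7, 8, 1, 21]

Answer:
[97, 79, 39]
[7, 8, 1, 21]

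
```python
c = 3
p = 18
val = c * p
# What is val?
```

Trace:
`c = 3` → c = 3
`p = 18` → p = 18
`val = c * p` → val = 54
So val = 54

Answer: 54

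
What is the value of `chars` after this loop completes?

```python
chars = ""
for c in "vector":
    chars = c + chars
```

Reverse 'vector'
`chars` takes the values: "" → "v" → "ev" → "cev" → "tcev" → "otcev" → "rotcev"

Answer: "rotcev"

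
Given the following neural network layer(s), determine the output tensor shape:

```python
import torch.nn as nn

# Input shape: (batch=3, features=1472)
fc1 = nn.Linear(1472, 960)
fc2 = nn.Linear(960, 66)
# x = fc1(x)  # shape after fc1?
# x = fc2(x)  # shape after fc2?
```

Input: (3, 1472) -> after fc1: (3, 960) -> Output: (3, 66)

Answer: (3, 66)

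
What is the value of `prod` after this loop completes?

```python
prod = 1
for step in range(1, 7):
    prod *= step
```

6! = 720
`prod` takes the values: 1 → 2 → 6 → 24 → 120 → 720

Answer: 720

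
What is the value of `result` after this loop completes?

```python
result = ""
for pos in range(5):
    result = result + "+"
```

Repeat '+' 5 times
`result` takes the values: "" → "+" → "++" → "+++" → "++++" → "+++++"

Answer: "+++++"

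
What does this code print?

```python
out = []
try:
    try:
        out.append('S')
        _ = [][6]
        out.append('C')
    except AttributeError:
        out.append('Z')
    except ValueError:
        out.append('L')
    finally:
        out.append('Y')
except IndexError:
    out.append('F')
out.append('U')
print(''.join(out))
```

Execution trace: 'S' (try body) → 'Y' (finally) → 'F' (outer except IndexError) → 'U' (after the try/except). Output: SYFU

Answer: SYFU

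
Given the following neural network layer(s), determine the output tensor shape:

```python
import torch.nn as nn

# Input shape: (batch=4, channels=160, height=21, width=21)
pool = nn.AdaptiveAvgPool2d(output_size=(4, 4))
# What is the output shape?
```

Input: (4, 160, 21, 21) -> Output: (4, 160, 4, 4)

Answer: (4, 160, 4, 4)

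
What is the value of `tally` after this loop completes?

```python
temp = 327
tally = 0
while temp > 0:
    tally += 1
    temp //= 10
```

Count digits by repeated division by 10
`tally` takes the values: 0 → 1 → 2 → 3

Answer: 3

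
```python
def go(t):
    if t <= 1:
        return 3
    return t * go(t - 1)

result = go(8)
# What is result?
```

go(8) = 8 * 7 * 6 * 5 * 4 * 3 * 2 * 3 = 120960

Answer: 120960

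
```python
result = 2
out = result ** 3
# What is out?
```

Trace:
`result = 2` → result = 2
`out = result ** 3` → out = 8
So out = 8

Answer: 8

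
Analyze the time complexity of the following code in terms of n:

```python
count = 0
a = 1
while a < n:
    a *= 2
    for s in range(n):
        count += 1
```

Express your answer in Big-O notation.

Each loop level contributes: log n × n. Multiplying the contributions gives O(n log n).

Answer: O(n log n)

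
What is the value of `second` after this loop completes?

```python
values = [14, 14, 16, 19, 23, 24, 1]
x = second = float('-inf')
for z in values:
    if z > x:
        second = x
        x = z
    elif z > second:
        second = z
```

Second largest (with repeats) in [14, 14, 16, 19, 23, 24, 1]
`second` takes the values: -inf → 14 → 16 → 19 → 23

Answer: 23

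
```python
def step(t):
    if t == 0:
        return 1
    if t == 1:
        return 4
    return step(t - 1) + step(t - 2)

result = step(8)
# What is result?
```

Build up from base cases: step(0)=1, step(1)=4, step(2)=5, step(3)=9, step(4)=14, step(5)=23, step(6)=37, ..., step(8)=97

Answer: 97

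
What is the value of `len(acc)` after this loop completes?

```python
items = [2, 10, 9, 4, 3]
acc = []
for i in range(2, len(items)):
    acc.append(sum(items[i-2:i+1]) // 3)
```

Number of 3-element averages
`acc` takes the values: [] → [7] → [7, 7] → [7, 7, 5]
So `len(acc)` = 3

Answer: 3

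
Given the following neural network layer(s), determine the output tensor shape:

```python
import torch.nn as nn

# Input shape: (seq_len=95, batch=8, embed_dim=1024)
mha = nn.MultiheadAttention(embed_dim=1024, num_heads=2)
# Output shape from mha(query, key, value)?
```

Input: (95, 8, 1024) -> Output: (95, 8, 1024)

Answer: (95, 8, 1024)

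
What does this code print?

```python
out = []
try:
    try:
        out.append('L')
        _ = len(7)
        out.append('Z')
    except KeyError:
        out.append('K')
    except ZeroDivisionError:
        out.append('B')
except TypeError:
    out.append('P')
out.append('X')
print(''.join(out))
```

Execution trace: 'L' (try body) → 'P' (outer except TypeError) → 'X' (after the try/except). Output: LPX

Answer: LPX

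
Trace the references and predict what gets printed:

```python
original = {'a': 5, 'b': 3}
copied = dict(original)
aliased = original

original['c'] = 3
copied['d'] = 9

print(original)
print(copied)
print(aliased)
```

Key concept: dict() creates copy, assignment creates alias.
Step by step:
`original = {'a': 5, 'b': 3}` → original = {'a': 5, 'b': 3}
`copied = dict(original)` → copied = {'a': 5, 'b': 3}
`aliased = original` → aliased = {'a': 5, 'b': 3} (same object as original)
`original['c'] = 3` → original = {'a': 5, 'b': 3, 'c': 3} (same object as aliased); aliased = {'a': 5, 'b': 3, 'c': 3} (same object as original)
`copied['d'] = 9` → copied = {'a': 5, 'b': 3, 'd': 9}
`print(original)` → prints {'a': 5, 'b': 3, 'c': 3}
`print(copied)` → prints {'a': 5, 'b': 3, 'd': 9}
`print(aliased)` → prints {'a': 5, 'b': 3, 'c': 3}

Answer:
{'a': 5, 'b': 3, 'c': 3}
{'a': 5, 'b': 3, 'd': 9}
{'a': 5, 'b': 3, 'c': 3}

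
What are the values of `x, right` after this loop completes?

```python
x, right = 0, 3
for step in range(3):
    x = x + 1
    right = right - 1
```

x goes 0→3, right goes 3→0
`x, right` takes the values: (0, 3) → (1, 3) → (1, 2) → (2, 2) → (2, 1) → (3, 1) → (3, 0)

Answer: 3, 0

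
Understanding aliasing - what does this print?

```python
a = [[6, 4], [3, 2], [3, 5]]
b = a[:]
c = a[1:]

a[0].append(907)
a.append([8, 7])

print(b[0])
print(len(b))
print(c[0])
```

Key concept: slice with nested mutation.
Step by step:
`a = [[6, 4], [3, 2], [3, 5]]` → a = [[6, 4], [3, 2], [3, 5]]
`b = a[:]` → b = [[6, 4], [3, 2], [3, 5]]
`c = a[1:]` → c = [[3, 2], [3, 5]]
`a[0].append(907)` → a = [[6, 4, 907], [3, 2], [3, 5]]; b = [[6, 4, 907], [3, 2], [3, 5]]
`a.append([8, 7])` → a = [[6, 4, 907], [3, 2], [3, 5], [8, 7]]
`print(b[0])` → prints [6, 4, 907]
`print(len(b))` → prints 3
`print(c[0])` → prints [3, 2]

Answer:
[6, 4, 907]
3
[3, 2]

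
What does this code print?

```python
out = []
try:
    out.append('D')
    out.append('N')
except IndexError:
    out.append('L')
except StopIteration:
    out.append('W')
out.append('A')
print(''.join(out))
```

Execution trace: 'D' (try body) → 'N' (try body, no exception) → 'A' (after the try/except). Output: DNA

Answer: DNA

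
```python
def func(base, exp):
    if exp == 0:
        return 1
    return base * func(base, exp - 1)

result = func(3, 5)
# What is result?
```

func(3, 5) = 3 * 3 * 3 * 3 * 3 = 243

Answer: 243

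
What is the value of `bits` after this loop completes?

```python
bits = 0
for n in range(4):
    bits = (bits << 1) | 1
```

Build 4 consecutive 1-bits: 0b1111
`bits` takes the values: 0 → 1 → 3 → 7 → 15

Answer: 15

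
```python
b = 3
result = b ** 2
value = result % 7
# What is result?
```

Trace:
`b = 3` → b = 3
`result = b ** 2` → result = 9
`value = result % 7` → value = 2
So result = 9

Answer: 9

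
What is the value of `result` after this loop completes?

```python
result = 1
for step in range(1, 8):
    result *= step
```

7! = 5040
`result` takes the values: 1 → 2 → 6 → 24 → 120 → 720 → 5040

Answer: 5040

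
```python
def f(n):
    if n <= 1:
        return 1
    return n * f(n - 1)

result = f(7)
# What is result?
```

f(7) = 7 * 6 * 5 * 4 * 3 * 2 * 1 = 5040

Answer: 5040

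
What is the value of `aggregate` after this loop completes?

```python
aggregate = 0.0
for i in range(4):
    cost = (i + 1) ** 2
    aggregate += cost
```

Sum of squared losses 1² + 2² + ... + 4²
`aggregate` takes the values: 0.0 → 1.0 → 5.0 → 14.0 → 30.0

Answer: 30.0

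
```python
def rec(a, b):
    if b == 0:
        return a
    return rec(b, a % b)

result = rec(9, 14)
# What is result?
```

rec(9, 14) -> rec(14, 9) -> rec(9, 5) -> rec(5, 4) -> rec(4, 1) -> rec(1, 0) -> 1

Answer: 1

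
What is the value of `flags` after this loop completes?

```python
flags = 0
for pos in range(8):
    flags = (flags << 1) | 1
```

Build 8 consecutive 1-bits: 0b11111111
`flags` takes the values: 0 → 1 → 3 → 7 → 15 → 31 → 63 → 127 → 255

Answer: 255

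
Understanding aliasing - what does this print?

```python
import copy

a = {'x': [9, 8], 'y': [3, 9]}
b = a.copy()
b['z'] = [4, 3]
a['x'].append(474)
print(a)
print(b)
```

Key concept: shallow copy of dict with mutable values.
Step by step:
`a = {'x': [9, 8], 'y': [3, 9]}` → a = {'x': [9, 8], 'y': [3, 9]}
`b = a.copy()` → b = {'x': [9, 8], 'y': [3, 9]}
`b['z'] = [4, 3]` → b = {'x': [9, 8], 'y': [3, 9], 'z': [4, 3]}
`a['x'].append(474)` → a = {'x': [9, 8, 474], 'y': [3, 9]}; b = {'x': [9, 8, 474], 'y': [3, 9], 'z': [4, 3]}
`print(a)` → prints {'x': [9, 8, 474], 'y': [3, 9]}
`print(b)` → prints {'x': [9, 8, 474], 'y': [3, 9], 'z': [4, 3]}

Answer:
{'x': [9, 8, 474], 'y': [3, 9]}
{'x': [9, 8, 474], 'y': [3, 9], 'z': [4, 3]}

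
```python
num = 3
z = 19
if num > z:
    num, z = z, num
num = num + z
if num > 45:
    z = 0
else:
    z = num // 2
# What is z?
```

Trace:
`num = 3` → num = 3
`z = 19` → z = 19
`if num > z: ...` → num > z is False → no variable changes
`num = num + z` → num = 22
`if num > 45: ...` → num > 45 is False, take else branch → z = 11
So z = 11

Answer: 11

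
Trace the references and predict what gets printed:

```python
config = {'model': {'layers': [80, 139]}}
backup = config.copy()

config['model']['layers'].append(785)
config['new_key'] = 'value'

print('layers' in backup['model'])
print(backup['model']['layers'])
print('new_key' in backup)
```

Key concept: shallow copy gotcha with nested dict.
Step by step:
`config = {'model': {'layers': [80, 139]}}` → config = {'model': {'layers': [80, 139]}}
`backup = config.copy()` → backup = {'model': {'layers': [80, 139]}}
`config['model']['layers'].append(785)` → config = {'model': {'layers': [80, 139, 785]}}; backup = {'model': {'layers': [80, 139, 785]}}
`config['new_key'] = 'value'` → config = {'model': {'layers': [80, 139, 785]}, 'new_key': 'value'}
`print('layers' in backup['model'])` → prints True
`print(backup['model']['layers'])` → prints [80, 139, 785]
`print('new_key' in backup)` → prints False

Answer:
True
[80, 139, 785]
False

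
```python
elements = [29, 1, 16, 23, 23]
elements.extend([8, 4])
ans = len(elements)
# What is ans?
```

Trace:
`elements = [29, 1, 16, 23, 23]` → elements = [29, 1, 16, 23, 23]
`elements.extend([8, 4])` → elements = [29, 1, 16, 23, 23, 8, 4]
`ans = len(elements)` → ans = 7
So ans = 7

Answer: 7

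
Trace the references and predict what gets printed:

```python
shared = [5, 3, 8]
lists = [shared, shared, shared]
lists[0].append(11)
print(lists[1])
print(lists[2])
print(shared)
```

Key concept: list of same reference.
Step by step:
`shared = [5, 3, 8]` → shared = [5, 3, 8]
`lists = [shared, shared, shared]` → lists = [[5, 3, 8], [5, 3, 8], [5, 3, 8]]
`lists[0].append(11)` → shared = [5, 3, 8, 11]; lists = [[5, 3, 8, 11], [5, 3, 8, 11], [5, 3, 8, 11]]
`print(lists[1])` → prints [5, 3, 8, 11]
`print(lists[2])` → prints [5, 3, 8, 11]
`print(shared)` → prints [5, 3, 8, 11]

Answer:
[5, 3, 8, 11]
[5, 3, 8, 11]
[5, 3, 8, 11]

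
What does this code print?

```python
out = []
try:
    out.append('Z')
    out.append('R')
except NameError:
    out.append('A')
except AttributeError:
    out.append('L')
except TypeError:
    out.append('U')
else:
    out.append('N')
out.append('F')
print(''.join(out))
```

Execution trace: 'Z' (try body) → 'R' (try body, no exception) → 'N' (else) → 'F' (after the try/except). Output: ZRNF

Answer: ZRNF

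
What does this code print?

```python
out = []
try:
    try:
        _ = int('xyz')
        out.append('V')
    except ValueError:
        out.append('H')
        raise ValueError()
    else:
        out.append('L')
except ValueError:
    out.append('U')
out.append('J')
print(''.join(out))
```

Execution trace: 'H' (inner except ValueError) → 'U' (outer except ValueError) → 'J' (after the try/except). Output: HUJ

Answer: HUJ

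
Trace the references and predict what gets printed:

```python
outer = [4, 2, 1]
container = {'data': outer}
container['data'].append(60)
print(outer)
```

Key concept: dict holds reference to list.
Step by step:
`outer = [4, 2, 1]` → outer = [4, 2, 1]
`container = {'data': outer}` → container = {'data': [4, 2, 1]}
`container['data'].append(60)` → outer = [4, 2, 1, 60]; container = {'data': [4, 2, 1, 60]}
`print(outer)` → prints [4, 2, 1, 60]

Answer: [4, 2, 1, 60]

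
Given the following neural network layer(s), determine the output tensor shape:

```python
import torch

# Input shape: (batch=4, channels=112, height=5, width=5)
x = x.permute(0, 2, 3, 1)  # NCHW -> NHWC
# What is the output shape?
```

Input: (4, 112, 5, 5) -> Output: (4, 5, 5, 112)

Answer: (4, 5, 5, 112)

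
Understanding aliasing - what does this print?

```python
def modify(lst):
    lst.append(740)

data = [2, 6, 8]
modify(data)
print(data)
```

Key concept: function modifies passed list.
Step by step:
`data = [2, 6, 8]` → data = [2, 6, 8]
`modify(data)` → data = [2, 6, 8, 740]
`print(data)` → prints [2, 6, 8, 740]

Answer: [2, 6, 8, 740]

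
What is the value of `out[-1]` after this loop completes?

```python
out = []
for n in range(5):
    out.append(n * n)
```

Last element of squares 0 to 4
`out` takes the values: [] → [0] → [0, 1] → [0, 1, 4] → [0, 1, 4, 9] → [0, 1, 4, 9, 16]
So `out[-1]` = 16

Answer: 16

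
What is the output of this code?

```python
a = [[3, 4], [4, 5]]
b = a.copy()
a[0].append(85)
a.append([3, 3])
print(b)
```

Key concept: shallow copy with nested lists.
Step by step:
`a = [[3, 4], [4, 5]]` → a = [[3, 4], [4, 5]]
`b = a.copy()` → b = [[3, 4], [4, 5]]
`a[0].append(85)` → a = [[3, 4, 85], [4, 5]]; b = [[3, 4, 85], [4, 5]]
`a.append([3, 3])` → a = [[3, 4, 85], [4, 5], [3, 3]]
`print(b)` → prints [[3, 4, 85], [4, 5]]

Answer: [[3, 4, 85], [4, 5]]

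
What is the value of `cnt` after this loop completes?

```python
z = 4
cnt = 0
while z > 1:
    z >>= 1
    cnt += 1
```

Count right shifts until 1
`cnt` takes the values: 0 → 1 → 2

Answer: 2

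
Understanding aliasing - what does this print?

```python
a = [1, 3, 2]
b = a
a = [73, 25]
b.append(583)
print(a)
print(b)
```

Key concept: rebinding vs mutation: a is rebound to a new list, b still points at the original.
Step by step:
`a = [1, 3, 2]` → a = [1, 3, 2]
`b = a` → b = [1, 3, 2] (same object as a)
`a = [73, 25]` → a = [73, 25]
`b.append(583)` → b = [1, 3, 2, 583]
`print(a)` → prints [73, 25]
`print(b)` → prints [1, 3, 2, 583]

Answer:
[73, 25]
[1, 3, 2, 583]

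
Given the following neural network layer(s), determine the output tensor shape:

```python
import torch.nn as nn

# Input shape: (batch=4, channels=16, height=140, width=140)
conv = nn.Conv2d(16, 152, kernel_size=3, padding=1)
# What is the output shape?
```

Input: (4, 16, 140, 140) -> Output: (4, 152, 140, 140)

Answer: (4, 152, 140, 140)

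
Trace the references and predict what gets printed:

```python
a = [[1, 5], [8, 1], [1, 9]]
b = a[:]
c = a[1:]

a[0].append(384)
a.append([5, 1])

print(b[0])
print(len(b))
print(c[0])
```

Key concept: slice with nested mutation.
Step by step:
`a = [[1, 5], [8, 1], [1, 9]]` → a = [[1, 5], [8, 1], [1, 9]]
`b = a[:]` → b = [[1, 5], [8, 1], [1, 9]]
`c = a[1:]` → c = [[8, 1], [1, 9]]
`a[0].append(384)` → a = [[1, 5, 384], [8, 1], [1, 9]]; b = [[1, 5, 384], [8, 1], [1, 9]]
`a.append([5, 1])` → a = [[1, 5, 384], [8, 1], [1, 9], [5, 1]]
`print(b[0])` → prints [1, 5, 384]
`print(len(b))` → prints 3
`print(c[0])` → prints [8, 1]

Answer:
[1, 5, 384]
3
[8, 1]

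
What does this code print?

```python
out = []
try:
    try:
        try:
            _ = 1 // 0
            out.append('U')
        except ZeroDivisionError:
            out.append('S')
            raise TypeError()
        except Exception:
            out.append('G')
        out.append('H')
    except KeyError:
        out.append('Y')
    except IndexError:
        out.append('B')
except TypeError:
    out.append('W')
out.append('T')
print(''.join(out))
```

Execution trace: 'S' (inner except ZeroDivisionError) → 'W' (outer except TypeError) → 'T' (after the try/except). Output: SWT

Answer: SWT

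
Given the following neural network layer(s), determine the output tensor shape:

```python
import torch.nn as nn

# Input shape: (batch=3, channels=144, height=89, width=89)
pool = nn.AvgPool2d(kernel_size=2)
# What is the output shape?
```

Input: (3, 144, 89, 89) -> Output: (3, 144, 44, 44)

Answer: (3, 144, 44, 44)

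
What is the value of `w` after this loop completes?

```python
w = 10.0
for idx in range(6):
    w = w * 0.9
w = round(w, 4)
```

Exponential decay: 10.0 * 0.9^6
`w` takes the values: 10.0 → 9.0 → 8.1 → 7.29 → 6.561 → 5.9049 → 5.31441 → 5.3144

Answer: 5.3144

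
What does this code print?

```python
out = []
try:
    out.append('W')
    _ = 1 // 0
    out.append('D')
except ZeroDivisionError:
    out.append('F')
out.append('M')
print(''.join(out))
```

Execution trace: 'W' (try body) → 'F' (except ZeroDivisionError) → 'M' (after the try/except). Output: WFM

Answer: WFM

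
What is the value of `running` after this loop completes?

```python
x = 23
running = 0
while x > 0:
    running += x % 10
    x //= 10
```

Sum digits of 23
`running` takes the values: 0 → 3 → 5

Answer: 5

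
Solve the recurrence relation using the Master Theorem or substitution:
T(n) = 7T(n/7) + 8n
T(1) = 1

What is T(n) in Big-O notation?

By Master Theorem: a=7, b=7, f(n)=8n. Since log_7(7) = 1 and f(n) = Θ(n^1), Case 2 applies. T(n) = O(n log n).

Answer: O(n log n)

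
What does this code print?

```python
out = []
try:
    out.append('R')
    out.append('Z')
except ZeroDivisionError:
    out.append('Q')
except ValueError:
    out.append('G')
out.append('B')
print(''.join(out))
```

Execution trace: 'R' (try body) → 'Z' (try body, no exception) → 'B' (after the try/except). Output: RZB

Answer: RZB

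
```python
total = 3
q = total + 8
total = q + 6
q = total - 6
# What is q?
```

Trace:
`total = 3` → total = 3
`q = total + 8` → q = 11
`total = q + 6` → total = 17
`q = total - 6` → q = 11
So q = 11

Answer: 11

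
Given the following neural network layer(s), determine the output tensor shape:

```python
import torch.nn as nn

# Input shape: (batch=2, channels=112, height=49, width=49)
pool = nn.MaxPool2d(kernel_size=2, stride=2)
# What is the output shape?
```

Input: (2, 112, 49, 49) -> Output: (2, 112, 24, 24)

Answer: (2, 112, 24, 24)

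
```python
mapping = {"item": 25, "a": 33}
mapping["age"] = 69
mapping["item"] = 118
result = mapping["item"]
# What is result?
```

Trace:
`mapping = {"item": 25, "a": 33}` → mapping = {'item': 25, 'a': 33}
`mapping["age"] = 69` → mapping = {'item': 25, 'a': 33, 'age': 69}
`mapping["item"] = 118` → mapping = {'item': 118, 'a': 33, 'age': 69}
`result = mapping["item"]` → result = 118
So result = 118

Answer: 118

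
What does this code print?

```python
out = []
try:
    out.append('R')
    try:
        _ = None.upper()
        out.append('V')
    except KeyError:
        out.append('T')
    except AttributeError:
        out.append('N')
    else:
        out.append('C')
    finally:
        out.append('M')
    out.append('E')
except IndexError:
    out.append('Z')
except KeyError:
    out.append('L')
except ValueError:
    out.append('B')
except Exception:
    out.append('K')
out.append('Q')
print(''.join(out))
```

Execution trace: 'R' (try body) → 'N' (inner except AttributeError) → 'M' (inner finally) → 'E' (try body, no exception) → 'Q' (after the try/except). Output: RNMEQ

Answer: RNMEQ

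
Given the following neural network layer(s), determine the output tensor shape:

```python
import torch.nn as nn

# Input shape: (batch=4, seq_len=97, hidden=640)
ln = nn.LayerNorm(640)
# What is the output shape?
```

Input: (4, 97, 640) -> Output: (4, 97, 640)

Answer: (4, 97, 640)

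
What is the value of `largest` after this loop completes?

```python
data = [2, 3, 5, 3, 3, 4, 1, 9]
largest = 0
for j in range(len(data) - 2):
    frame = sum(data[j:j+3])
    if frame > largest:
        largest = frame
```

Max sum of 3-element window in [2, 3, 5, 3, 3, 4, 1, 9]
`largest` takes the values: 0 → 10 → 11 → 14

Answer: 14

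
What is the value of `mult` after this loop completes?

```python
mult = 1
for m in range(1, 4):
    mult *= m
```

3! = 6
`mult` takes the values: 1 → 2 → 6

Answer: 6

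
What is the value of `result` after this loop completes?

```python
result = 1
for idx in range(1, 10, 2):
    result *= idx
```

Product of 1, 3, 5, ... up to 9
`result` takes the values: 1 → 3 → 15 → 105 → 945

Answer: 945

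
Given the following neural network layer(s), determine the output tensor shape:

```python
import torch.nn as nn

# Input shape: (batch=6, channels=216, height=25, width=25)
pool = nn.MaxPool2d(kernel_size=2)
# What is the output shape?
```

Input: (6, 216, 25, 25) -> Output: (6, 216, 12, 12)

Answer: (6, 216, 12, 12)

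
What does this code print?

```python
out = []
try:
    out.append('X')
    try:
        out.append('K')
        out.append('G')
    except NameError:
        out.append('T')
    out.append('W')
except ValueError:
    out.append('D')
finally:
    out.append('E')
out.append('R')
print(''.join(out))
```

Execution trace: 'X' (try body) → 'K' (inner try body) → 'G' (inner try body, no exception) → 'W' (try body, no exception) → 'E' (finally) → 'R' (after the try/except). Output: XKGWER

Answer: XKGWER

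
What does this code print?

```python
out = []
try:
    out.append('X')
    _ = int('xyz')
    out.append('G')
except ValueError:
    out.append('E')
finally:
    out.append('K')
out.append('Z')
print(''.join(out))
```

Execution trace: 'X' (try body) → 'E' (except ValueError) → 'K' (finally) → 'Z' (after the try/except). Output: XEKZ

Answer: XEKZ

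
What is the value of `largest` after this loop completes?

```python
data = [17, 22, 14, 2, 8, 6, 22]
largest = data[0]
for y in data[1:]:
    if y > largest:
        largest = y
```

Maximum of [17, 22, 14, 2, 8, 6, 22]
`largest` takes the values: 17 → 22

Answer: 22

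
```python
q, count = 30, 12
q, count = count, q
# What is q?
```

Trace:
`q, count = 30, 12` → q = 30; count = 12
`q, count = count, q` → q = 12; count = 30
So q = 12

Answer: 12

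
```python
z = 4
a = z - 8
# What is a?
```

Trace:
`z = 4` → z = 4
`a = z - 8` → a = -4
So a = -4

Answer: -4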